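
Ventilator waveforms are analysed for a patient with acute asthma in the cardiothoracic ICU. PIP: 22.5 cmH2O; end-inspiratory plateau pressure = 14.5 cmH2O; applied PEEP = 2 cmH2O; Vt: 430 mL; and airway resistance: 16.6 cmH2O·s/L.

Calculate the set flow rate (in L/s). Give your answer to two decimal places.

flow = (PIP − Pplat) / Raw = 8.0 / 16.6 = 0.4819 L/s.

0.48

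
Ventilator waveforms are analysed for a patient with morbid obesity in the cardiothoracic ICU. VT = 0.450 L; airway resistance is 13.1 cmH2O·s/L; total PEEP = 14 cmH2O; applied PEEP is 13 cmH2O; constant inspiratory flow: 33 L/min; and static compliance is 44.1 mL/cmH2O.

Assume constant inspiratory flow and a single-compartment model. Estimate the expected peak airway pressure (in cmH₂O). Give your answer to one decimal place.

Flow: 33 L/min ÷ 60 = 0.55 L/s.
Total PEEP = 14 cmH2O (set 13 + intrinsic 1); this is the baseline alveolar pressure.
Equation of motion (constant flow): PIP = Vt/C + R·V̇ + PEEP.
PIP = 450/44.1 + 13.1×0.55 + 14 = 10.204 + 7.205 + 14 = 31.409 cmH2O.

31.4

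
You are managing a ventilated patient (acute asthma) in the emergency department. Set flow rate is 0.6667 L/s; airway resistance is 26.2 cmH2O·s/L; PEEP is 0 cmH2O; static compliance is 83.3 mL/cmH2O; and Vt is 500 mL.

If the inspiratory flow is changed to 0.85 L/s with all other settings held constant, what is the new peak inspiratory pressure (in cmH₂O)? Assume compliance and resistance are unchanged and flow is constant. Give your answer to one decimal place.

PIP = Vt/C + R·V̇ + PEEP (constant-flow equation of motion).
Only the resistive term changes: ΔPIP = R × ΔV̇ = 26.2 × (0.85 − 0.6667) = 26.2 × 0.1833 = 4.802 cmH2O.
Original PIP = 500/83.3 + 26.2×0.6667 + 0 = 23.47 cmH2O; new PIP = 23.47 + (4.802) = 28.272 cmH2O.

28.3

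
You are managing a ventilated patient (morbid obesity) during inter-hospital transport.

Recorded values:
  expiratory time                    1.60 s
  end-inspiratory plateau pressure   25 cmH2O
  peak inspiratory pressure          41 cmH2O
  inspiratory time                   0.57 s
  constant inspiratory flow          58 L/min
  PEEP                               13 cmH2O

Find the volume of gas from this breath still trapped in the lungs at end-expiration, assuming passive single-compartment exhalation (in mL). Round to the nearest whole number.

Flow: 58 L/min ÷ 60 = 0.9667 L/s.
Vt = flow × Ti = 0.9667 L/s × 0.57 s × 1000 mL/L = 551.02 mL.
R = (PIP − Pplat)/V̇ = (41 − 25) / 0.9667 = 16.0/0.9667 = 16.551 cmH2O·s/L.
C = Vt/(Pplat − PEEP) = 551.02 / (25 − 13) = 551.02/12.0 = 45.918 mL/cmH2O.
τ = R × C = 16.551 × 0.04592 L/cmH2O = 0.76 s.
Fraction remaining = e^(−Te/τ) = e^(−1.60/0.76) = 0.1218.
Trapped volume = 551.02 × 0.1218 = 67.114 mL.

67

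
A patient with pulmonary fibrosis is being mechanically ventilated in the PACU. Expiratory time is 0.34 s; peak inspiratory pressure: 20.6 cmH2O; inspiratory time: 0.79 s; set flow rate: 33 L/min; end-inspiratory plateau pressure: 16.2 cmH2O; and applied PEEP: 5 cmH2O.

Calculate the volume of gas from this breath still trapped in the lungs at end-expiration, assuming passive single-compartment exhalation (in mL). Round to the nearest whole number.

145

Flow: 33 L/min ÷ 60 = 0.55 L/s.
Vt = flow × Ti = 0.55 L/s × 0.79 s × 1000 mL/L = 434.5 mL.
R = (PIP − Pplat)/V̇ = (20.6 − 16.2) / 0.55 = 4.4/0.55 = 8.0 cmH2O·s/L.
C = Vt/(Pplat − PEEP) = 434.5 / (16.2 − 5) = 434.5/11.2 = 38.795 mL/cmH2O.
τ = R × C = 8.0 × 0.0388 L/cmH2O = 0.3104 s.
Fraction remaining = e^(−Te/τ) = e^(−0.34/0.3104) = 0.3344.
Trapped volume = 434.5 × 0.3344 = 145.3 mL.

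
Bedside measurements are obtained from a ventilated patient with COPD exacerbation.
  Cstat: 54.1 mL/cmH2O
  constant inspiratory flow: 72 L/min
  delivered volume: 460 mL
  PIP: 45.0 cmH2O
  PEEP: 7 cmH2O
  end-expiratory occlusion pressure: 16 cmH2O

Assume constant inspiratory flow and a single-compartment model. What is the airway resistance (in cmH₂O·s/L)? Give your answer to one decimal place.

Flow: 72 L/min ÷ 60 = 1.2 L/s.
Total PEEP = 16 cmH2O (set 7 + intrinsic 9); this is the baseline alveolar pressure.
Equation of motion (constant flow): PIP = Vt/C + R·V̇ + PEEP.
R·V̇ = PIP − Vt/C − PEEP = 45.0 − 460/54.1 − 16 = 45.0 − 8.503 − 16 = 20.497 cmH2O.
R = 20.497 / 1.2 = 17.081 cmH2O·s/L.

17.1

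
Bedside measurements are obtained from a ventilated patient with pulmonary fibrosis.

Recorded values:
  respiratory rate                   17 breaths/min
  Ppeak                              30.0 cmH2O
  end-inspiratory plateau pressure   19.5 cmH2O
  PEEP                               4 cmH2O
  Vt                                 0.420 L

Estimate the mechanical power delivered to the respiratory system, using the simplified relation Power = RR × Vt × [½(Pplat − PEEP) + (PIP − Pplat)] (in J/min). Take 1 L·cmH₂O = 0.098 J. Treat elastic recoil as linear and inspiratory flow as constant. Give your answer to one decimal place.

Per-breath work = Vt × [½(Pplat−PEEP) + (PIP−Pplat)] = 0.420 × [0.5×15.5 + 10.5] = 0.420 × 18.25 = 7.665 L·cmH2O.
Power = 17 × 7.665 = 130.31 L·cmH2O/min.
× 0.098 J/(L·cmH2O) → 12.77 J/min.

12.8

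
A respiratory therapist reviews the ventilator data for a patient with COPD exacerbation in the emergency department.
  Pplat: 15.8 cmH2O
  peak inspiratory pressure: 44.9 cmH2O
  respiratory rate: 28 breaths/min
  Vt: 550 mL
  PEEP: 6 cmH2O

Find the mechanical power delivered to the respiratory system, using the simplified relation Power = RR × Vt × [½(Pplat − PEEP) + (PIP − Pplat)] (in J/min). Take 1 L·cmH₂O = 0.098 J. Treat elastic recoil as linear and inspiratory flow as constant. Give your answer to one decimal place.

Per-breath work = Vt × [½(Pplat−PEEP) + (PIP−Pplat)] = 0.550 × [0.5×9.8 + 29.1] = 0.550 × 34.0 = 18.7 L·cmH2O.
Power = 28 × 18.7 = 523.6 L·cmH2O/min.
× 0.098 J/(L·cmH2O) → 51.313 J/min.

51.3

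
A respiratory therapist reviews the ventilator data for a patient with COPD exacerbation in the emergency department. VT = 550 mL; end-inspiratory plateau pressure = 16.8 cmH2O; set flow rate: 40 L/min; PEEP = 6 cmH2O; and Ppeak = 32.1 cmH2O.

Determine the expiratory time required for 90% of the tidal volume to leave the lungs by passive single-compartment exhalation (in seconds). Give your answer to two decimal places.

Flow: 40 L/min ÷ 60 = 0.6667 L/s.
R = (PIP − Pplat)/V̇ = (32.1 − 16.8) / 0.6667 = 15.3/0.6667 = 22.949 cmH2O·s/L.
C = Vt/(Pplat − PEEP) = 550.0 / (16.8 − 6) = 550.0/10.8 = 50.926 mL/cmH2O.
τ = R × C = 22.949 × 0.05093 L/cmH2O = 1.169 s.
t = −τ·ln(1 − 0.90) = −1.169·ln(0.1) = 2.692 s.

2.69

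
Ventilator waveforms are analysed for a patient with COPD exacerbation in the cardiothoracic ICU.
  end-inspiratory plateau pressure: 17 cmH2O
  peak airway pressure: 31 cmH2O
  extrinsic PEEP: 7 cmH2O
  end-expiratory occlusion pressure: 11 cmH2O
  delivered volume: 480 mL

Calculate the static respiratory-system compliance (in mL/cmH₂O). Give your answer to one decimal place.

80.0

End-expiratory occlusion gives total PEEP = 11 cmH2O (intrinsic PEEP = 11 − 7 = 4). Use total PEEP for the elastic gradient.
Cstat = Vt / (Pplat − PEEPtotal) = 480 / (17 − 11) = 480 / 6.0 = 80.0 mL/cmH2O.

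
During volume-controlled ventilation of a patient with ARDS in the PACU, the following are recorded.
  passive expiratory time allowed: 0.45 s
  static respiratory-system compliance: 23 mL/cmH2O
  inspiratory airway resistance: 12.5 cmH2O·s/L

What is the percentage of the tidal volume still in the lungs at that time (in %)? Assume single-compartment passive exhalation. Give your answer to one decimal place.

τ = R × C = 12.5 × 23 mL/cmH2O = 12.5 × 0.023 L/cmH2O = 0.2875 s.
Passive exhalation: V(t)/V₀ = e^(−t/τ) = e^(−0.45/0.2875) = 0.209.
Fraction remaining = 0.209 → 20.9%.

20.9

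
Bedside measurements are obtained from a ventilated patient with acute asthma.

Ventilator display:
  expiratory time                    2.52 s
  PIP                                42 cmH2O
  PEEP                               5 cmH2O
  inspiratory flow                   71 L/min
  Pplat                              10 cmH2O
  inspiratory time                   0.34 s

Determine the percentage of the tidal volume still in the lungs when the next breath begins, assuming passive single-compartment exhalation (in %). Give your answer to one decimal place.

Flow: 71 L/min ÷ 60 = 1.1833 L/s.
Vt = flow × Ti = 1.1833 L/s × 0.34 s × 1000 mL/L = 402.32 mL.
R = (PIP − Pplat)/V̇ = (42 − 10) / 1.1833 = 32.0/1.1833 = 27.043 cmH2O·s/L.
C = Vt/(Pplat − PEEP) = 402.32 / (10 − 5) = 402.32/5.0 = 80.464 mL/cmH2O.
τ = R × C = 27.043 × 0.08046 L/cmH2O = 2.176 s.
Fraction remaining at end-expiration = e^(−Te/τ) = e^(−2.52/2.176) = 0.3141 → 31.41%.

31.4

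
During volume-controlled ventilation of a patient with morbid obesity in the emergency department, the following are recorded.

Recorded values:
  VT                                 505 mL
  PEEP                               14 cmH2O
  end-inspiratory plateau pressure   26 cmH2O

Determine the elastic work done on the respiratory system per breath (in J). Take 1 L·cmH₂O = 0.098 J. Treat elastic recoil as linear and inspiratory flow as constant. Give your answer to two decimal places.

0.30

Elastic work ≈ ½ × (Pplat − PEEP) × Vt = 0.5 × (26 − 14) × 0.505 L = 0.5 × 12.0 × 0.505 = 3.03 L·cmH2O.
× 0.098 J/(L·cmH2O) → 0.2969 J.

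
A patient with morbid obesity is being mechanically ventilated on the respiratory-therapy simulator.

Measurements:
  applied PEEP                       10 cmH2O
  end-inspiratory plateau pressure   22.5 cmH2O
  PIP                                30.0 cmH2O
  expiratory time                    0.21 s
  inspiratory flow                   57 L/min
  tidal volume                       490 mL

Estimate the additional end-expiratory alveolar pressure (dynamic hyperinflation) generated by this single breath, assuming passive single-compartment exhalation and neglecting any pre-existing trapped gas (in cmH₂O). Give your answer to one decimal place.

6.3

Flow: 57 L/min ÷ 60 = 0.95 L/s.
R = (PIP − Pplat)/V̇ = (30.0 − 22.5) / 0.95 = 7.5/0.95 = 7.895 cmH2O·s/L.
C = Vt/(Pplat − PEEP) = 490.0 / (22.5 − 10) = 490.0/12.5 = 39.2 mL/cmH2O.
τ = R × C = 7.895 × 0.0392 L/cmH2O = 0.3095 s.
Fraction remaining = e^(−Te/τ) = e^(−0.21/0.3095) = 0.5074; trapped volume = 490.0 × 0.5074 = 248.63 mL.
Additional alveolar pressure from trapping ≈ V_trapped / C = 248.63 / 39.2 = 6.343 cmH2O.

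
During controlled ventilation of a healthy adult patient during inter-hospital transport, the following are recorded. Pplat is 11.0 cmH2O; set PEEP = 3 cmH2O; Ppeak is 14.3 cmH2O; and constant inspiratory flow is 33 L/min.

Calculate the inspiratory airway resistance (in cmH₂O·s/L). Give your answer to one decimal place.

Flow: 33 L/min ÷ 60 = 0.55 L/s.
Raw = (PIP − Pplat) / flow = (14.3 − 11.0) / 0.55 = 3.3 / 0.55 = 6.0 cmH2O·s/L.

6.0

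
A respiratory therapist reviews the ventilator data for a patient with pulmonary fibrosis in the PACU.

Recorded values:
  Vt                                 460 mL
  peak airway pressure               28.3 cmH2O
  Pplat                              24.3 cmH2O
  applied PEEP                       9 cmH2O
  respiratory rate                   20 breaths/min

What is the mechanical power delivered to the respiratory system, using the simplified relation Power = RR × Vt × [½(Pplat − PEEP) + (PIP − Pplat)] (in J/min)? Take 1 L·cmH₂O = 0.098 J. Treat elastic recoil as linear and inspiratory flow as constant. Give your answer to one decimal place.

Per-breath work = Vt × [½(Pplat−PEEP) + (PIP−Pplat)] = 0.460 × [0.5×15.3 + 4.0] = 0.460 × 11.65 = 5.359 L·cmH2O.
Power = 20 × 5.359 = 107.18 L·cmH2O/min.
× 0.098 J/(L·cmH2O) → 10.504 J/min.

10.5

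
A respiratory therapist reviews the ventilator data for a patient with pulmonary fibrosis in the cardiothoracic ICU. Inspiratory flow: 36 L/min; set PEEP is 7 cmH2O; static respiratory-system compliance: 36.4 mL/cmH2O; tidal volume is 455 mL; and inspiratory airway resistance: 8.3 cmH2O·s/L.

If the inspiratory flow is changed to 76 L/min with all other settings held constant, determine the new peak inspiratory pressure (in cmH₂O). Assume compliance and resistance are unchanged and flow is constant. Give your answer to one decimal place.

30.0

Flow: 36 L/min ÷ 60 = 0.6 L/s.
New flow: 76 L/min ÷ 60 = 1.2667 L/s.
PIP = Vt/C + R·V̇ + PEEP (constant-flow equation of motion).
Only the resistive term changes: ΔPIP = R × ΔV̇ = 8.3 × (1.2667 − 0.6) = 8.3 × 0.6667 = 5.534 cmH2O.
Original PIP = 455/36.4 + 8.3×0.6 + 7 = 24.48 cmH2O; new PIP = 24.48 + (5.534) = 30.014 cmH2O.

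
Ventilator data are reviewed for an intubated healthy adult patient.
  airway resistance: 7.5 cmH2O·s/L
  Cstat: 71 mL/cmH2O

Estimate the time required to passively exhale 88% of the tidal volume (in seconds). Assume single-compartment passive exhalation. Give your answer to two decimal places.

τ = R × C = 7.5 × 71 mL/cmH2O = 7.5 × 0.071 L/cmH2O = 0.5325 s.
Exhaled fraction f = 1 − e^(−t/τ) → t = −τ·ln(1 − f) = −0.5325·ln(0.12) = 1.129 s.

1.13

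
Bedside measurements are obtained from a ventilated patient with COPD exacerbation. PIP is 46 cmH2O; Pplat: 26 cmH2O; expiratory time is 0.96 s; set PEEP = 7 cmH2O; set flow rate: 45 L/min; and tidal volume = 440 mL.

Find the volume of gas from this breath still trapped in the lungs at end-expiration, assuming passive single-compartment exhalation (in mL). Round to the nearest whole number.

93

Flow: 45 L/min ÷ 60 = 0.75 L/s.
R = (PIP − Pplat)/V̇ = (46 − 26) / 0.75 = 20.0/0.75 = 26.667 cmH2O·s/L.
C = Vt/(Pplat − PEEP) = 440.0 / (26 − 7) = 440.0/19.0 = 23.158 mL/cmH2O.
τ = R × C = 26.667 × 0.02316 L/cmH2O = 0.6176 s.
Fraction remaining = e^(−Te/τ) = e^(−0.96/0.6176) = 0.2113.
Trapped volume = 440.0 × 0.2113 = 92.972 mL.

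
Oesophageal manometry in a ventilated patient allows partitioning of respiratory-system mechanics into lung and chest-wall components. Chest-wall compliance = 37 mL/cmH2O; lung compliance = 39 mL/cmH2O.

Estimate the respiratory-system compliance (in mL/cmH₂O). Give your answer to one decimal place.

Lung and chest wall are elastances in series: 1/Crs = 1/CL + 1/Ccw.
1/Crs = 1/39 + 1/37 = 0.05267.
Crs = 18.986 mL/cmH2O.

19.0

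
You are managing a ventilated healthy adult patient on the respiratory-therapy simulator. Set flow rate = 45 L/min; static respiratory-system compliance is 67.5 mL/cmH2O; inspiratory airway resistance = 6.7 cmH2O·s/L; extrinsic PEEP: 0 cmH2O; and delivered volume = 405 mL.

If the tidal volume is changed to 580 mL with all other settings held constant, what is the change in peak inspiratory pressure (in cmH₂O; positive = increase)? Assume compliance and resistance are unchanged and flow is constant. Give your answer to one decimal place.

2.6

PIP = Vt/C + R·V̇ + PEEP (constant-flow equation of motion).
Only the elastic term changes: ΔPIP = ΔVt / C = (580 − 405) / 67.5 = 2.593 cmH2O.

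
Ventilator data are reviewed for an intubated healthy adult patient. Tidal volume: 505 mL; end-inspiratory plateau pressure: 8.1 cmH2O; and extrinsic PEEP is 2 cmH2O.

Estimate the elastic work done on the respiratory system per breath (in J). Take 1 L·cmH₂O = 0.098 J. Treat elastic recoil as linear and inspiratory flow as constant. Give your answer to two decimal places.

0.15

Elastic work ≈ ½ × (Pplat − PEEP) × Vt = 0.5 × (8.1 − 2) × 0.505 L = 0.5 × 6.1 × 0.505 = 1.54 L·cmH2O.
× 0.098 J/(L·cmH2O) → 0.1509 J.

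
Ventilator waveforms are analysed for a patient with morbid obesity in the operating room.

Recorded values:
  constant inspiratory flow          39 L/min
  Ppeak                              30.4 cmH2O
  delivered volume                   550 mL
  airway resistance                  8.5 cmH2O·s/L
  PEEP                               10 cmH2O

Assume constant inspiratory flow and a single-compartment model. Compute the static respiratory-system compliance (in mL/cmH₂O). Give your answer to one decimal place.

37.0

Flow: 39 L/min ÷ 60 = 0.65 L/s.
Equation of motion (constant flow): PIP = Vt/C + R·V̇ + PEEP.
Vt/C = PIP − R·V̇ − PEEP = 30.4 − 8.5×0.65 − 10 = 30.4 − 5.525 − 10 = 14.875 cmH2O.
C = Vt / 14.875 = 550 / 14.875 = 36.975 mL/cmH2O.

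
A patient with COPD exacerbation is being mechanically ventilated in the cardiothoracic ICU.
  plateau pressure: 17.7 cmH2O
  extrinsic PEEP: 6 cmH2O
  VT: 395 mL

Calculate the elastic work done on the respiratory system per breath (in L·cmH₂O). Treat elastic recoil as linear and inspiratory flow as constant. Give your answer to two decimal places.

2.31

Elastic work ≈ ½ × (Pplat − PEEP) × Vt = 0.5 × (17.7 − 6) × 0.395 L = 0.5 × 11.7 × 0.395 = 2.311 L·cmH2O.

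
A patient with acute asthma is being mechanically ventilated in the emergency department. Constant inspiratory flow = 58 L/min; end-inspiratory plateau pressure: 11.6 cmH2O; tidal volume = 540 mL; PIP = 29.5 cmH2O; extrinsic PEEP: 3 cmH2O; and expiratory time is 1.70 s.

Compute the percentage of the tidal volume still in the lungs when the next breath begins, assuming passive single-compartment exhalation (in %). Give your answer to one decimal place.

Flow: 58 L/min ÷ 60 = 0.9667 L/s.
R = (PIP − Pplat)/V̇ = (29.5 − 11.6) / 0.9667 = 17.9/0.9667 = 18.517 cmH2O·s/L.
C = Vt/(Pplat − PEEP) = 540.0 / (11.6 − 3) = 540.0/8.6 = 62.791 mL/cmH2O.
τ = R × C = 18.517 × 0.06279 L/cmH2O = 1.163 s.
Fraction remaining at end-expiration = e^(−Te/τ) = e^(−1.70/1.163) = 0.2318 → 23.18%.

23.2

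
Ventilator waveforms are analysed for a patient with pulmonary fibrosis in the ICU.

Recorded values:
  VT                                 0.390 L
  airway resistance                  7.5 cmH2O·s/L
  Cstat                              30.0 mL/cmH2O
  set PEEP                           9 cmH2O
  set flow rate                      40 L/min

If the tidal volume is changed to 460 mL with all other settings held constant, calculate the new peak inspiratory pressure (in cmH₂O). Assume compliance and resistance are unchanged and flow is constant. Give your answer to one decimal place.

29.3

Flow: 40 L/min ÷ 60 = 0.6667 L/s.
PIP = Vt/C + R·V̇ + PEEP (constant-flow equation of motion).
Only the elastic term changes: ΔPIP = ΔVt / C = (460 − 390) / 30.0 = 2.333 cmH2O.
Original PIP = 390/30.0 + 7.5×0.6667 + 9 = 27.0 cmH2O; new PIP = 27.0 + (2.333) = 29.333 cmH2O.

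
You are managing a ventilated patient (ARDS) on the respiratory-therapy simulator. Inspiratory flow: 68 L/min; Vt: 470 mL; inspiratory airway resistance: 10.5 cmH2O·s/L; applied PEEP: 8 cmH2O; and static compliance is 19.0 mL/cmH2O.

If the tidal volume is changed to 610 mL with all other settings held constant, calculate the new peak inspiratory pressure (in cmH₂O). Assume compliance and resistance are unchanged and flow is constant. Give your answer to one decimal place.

Flow: 68 L/min ÷ 60 = 1.1333 L/s.
PIP = Vt/C + R·V̇ + PEEP (constant-flow equation of motion).
Only the elastic term changes: ΔPIP = ΔVt / C = (610 − 470) / 19.0 = 7.368 cmH2O.
Original PIP = 470/19.0 + 10.5×1.1333 + 8 = 44.636 cmH2O; new PIP = 44.636 + (7.368) = 52.004 cmH2O.

52.0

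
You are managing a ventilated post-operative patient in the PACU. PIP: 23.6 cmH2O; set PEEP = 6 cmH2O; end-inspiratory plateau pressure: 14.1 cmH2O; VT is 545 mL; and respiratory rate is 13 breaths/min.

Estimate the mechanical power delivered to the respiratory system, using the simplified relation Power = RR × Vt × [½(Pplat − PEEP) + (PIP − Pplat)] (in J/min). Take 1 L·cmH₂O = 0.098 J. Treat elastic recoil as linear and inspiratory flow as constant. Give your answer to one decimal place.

Per-breath work = Vt × [½(Pplat−PEEP) + (PIP−Pplat)] = 0.545 × [0.5×8.1 + 9.5] = 0.545 × 13.55 = 7.385 L·cmH2O.
Power = 13 × 7.385 = 96.005 L·cmH2O/min.
× 0.098 J/(L·cmH2O) → 9.408 J/min.

9.4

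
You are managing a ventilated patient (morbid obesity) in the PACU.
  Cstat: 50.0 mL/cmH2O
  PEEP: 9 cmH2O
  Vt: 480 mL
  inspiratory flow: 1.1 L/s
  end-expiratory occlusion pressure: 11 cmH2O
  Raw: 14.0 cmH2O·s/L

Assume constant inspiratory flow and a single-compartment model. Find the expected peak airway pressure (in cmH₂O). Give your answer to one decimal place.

Total PEEP = 11 cmH2O (set 9 + intrinsic 2); this is the baseline alveolar pressure.
Equation of motion (constant flow): PIP = Vt/C + R·V̇ + PEEP.
PIP = 480/50.0 + 14.0×1.1 + 11 = 9.6 + 15.4 + 11 = 36.0 cmH2O.

36.0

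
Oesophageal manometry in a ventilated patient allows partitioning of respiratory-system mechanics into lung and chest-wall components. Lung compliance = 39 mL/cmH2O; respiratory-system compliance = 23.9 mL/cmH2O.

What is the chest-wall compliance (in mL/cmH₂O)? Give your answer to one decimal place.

1/Ccw = 1/Crs − 1/CL.
1/Ccw = 1/23.9 − 1/39 = 0.0162.
Ccw = 61.728 mL/cmH2O.

61.7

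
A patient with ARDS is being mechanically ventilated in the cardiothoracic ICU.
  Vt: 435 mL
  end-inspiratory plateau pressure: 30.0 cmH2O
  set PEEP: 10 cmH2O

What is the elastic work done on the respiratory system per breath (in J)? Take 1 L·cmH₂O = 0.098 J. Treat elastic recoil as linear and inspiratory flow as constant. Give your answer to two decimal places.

Elastic work ≈ ½ × (Pplat − PEEP) × Vt = 0.5 × (30.0 − 10) × 0.435 L = 0.5 × 20.0 × 0.435 = 4.35 L·cmH2O.
× 0.098 J/(L·cmH2O) → 0.4263 J.

0.43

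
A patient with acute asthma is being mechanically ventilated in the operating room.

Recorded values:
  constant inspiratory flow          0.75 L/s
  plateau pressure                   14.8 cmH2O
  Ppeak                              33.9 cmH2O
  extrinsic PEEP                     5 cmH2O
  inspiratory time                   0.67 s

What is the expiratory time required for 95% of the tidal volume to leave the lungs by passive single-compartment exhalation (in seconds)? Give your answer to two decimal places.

Vt = flow × Ti = 0.75 L/s × 0.67 s × 1000 mL/L = 502.5 mL.
R = (PIP − Pplat)/V̇ = (33.9 − 14.8) / 0.75 = 19.1/0.75 = 25.467 cmH2O·s/L.
C = Vt/(Pplat − PEEP) = 502.5 / (14.8 − 5) = 502.5/9.8 = 51.276 mL/cmH2O.
τ = R × C = 25.467 × 0.05128 L/cmH2O = 1.306 s.
t = −τ·ln(1 − 0.95) = −1.306·ln(0.05) = 3.912 s.

3.91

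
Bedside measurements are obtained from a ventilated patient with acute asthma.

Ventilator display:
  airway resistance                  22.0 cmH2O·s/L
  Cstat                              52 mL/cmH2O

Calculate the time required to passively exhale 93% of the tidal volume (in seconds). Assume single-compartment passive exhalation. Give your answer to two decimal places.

3.04

τ = R × C = 22.0 × 52 mL/cmH2O = 22.0 × 0.052 L/cmH2O = 1.144 s.
Exhaled fraction f = 1 − e^(−t/τ) → t = −τ·ln(1 − f) = −1.144·ln(0.07) = 3.042 s.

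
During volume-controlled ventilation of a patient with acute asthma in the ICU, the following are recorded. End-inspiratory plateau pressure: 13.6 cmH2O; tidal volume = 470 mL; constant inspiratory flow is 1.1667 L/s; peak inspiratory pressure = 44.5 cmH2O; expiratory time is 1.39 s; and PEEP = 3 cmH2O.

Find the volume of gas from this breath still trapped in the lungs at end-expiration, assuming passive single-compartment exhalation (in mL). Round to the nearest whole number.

R = (PIP − Pplat)/V̇ = (44.5 − 13.6) / 1.1667 = 30.9/1.1667 = 26.485 cmH2O·s/L.
C = Vt/(Pplat − PEEP) = 470.0 / (13.6 − 3) = 470.0/10.6 = 44.34 mL/cmH2O.
τ = R × C = 26.485 × 0.04434 L/cmH2O = 1.174 s.
Fraction remaining = e^(−Te/τ) = e^(−1.39/1.174) = 0.3061.
Trapped volume = 470.0 × 0.3061 = 143.87 mL.

144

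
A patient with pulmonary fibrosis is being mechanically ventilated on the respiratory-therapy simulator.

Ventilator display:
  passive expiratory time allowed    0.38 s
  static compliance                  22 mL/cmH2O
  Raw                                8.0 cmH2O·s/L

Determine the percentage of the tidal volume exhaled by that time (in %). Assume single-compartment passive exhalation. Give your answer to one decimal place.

τ = R × C = 8.0 × 22 mL/cmH2O = 8.0 × 0.022 L/cmH2O = 0.176 s.
Passive exhalation: V(t)/V₀ = e^(−t/τ) = e^(−0.38/0.176) = 0.1154.
Fraction exhaled = 1 − 0.1154 = 0.8846 → 88.46%.

88.5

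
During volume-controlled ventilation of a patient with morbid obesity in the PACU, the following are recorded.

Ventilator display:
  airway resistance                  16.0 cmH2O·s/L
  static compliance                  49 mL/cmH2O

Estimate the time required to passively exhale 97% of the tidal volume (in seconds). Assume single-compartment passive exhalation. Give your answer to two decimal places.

2.75

τ = R × C = 16.0 × 49 mL/cmH2O = 16.0 × 0.049 L/cmH2O = 0.784 s.
Exhaled fraction f = 1 − e^(−t/τ) → t = −τ·ln(1 − f) = −0.784·ln(0.03) = 2.749 s.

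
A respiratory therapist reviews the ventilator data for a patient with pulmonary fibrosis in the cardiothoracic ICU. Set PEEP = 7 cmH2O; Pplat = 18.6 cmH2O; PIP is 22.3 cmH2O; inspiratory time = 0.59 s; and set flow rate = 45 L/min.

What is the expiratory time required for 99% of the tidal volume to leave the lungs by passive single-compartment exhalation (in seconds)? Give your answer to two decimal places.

0.87

Flow: 45 L/min ÷ 60 = 0.75 L/s.
Vt = flow × Ti = 0.75 L/s × 0.59 s × 1000 mL/L = 442.5 mL.
R = (PIP − Pplat)/V̇ = (22.3 − 18.6) / 0.75 = 3.7/0.75 = 4.933 cmH2O·s/L.
C = Vt/(Pplat − PEEP) = 442.5 / (18.6 − 7) = 442.5/11.6 = 38.147 mL/cmH2O.
τ = R × C = 4.933 × 0.03815 L/cmH2O = 0.1882 s.
t = −τ·ln(1 − 0.99) = −0.1882·ln(0.01) = 0.8667 s.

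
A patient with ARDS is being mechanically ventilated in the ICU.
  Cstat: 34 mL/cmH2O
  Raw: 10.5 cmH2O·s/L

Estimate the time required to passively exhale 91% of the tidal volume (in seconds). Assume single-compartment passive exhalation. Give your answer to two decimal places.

τ = R × C = 10.5 × 34 mL/cmH2O = 10.5 × 0.034 L/cmH2O = 0.357 s.
Exhaled fraction f = 1 − e^(−t/τ) → t = −τ·ln(1 − f) = −0.357·ln(0.09) = 0.8596 s.

0.86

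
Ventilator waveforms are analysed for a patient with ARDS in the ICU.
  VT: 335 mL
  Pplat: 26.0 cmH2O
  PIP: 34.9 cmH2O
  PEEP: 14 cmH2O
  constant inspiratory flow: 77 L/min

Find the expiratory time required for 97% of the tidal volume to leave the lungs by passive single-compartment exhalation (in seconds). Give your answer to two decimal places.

Flow: 77 L/min ÷ 60 = 1.2833 L/s.
R = (PIP − Pplat)/V̇ = (34.9 − 26.0) / 1.2833 = 8.9/1.2833 = 6.935 cmH2O·s/L.
C = Vt/(Pplat − PEEP) = 335.0 / (26.0 − 14) = 335.0/12.0 = 27.917 mL/cmH2O.
τ = R × C = 6.935 × 0.02792 L/cmH2O = 0.1936 s.
t = −τ·ln(1 − 0.97) = −0.1936·ln(0.03) = 0.6789 s.

0.68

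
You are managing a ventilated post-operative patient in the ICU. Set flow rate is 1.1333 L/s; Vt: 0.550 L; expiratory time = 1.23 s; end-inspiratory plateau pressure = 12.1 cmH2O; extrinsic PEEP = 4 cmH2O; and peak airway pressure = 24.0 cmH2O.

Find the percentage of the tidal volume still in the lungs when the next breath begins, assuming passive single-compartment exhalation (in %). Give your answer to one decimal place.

17.8

R = (PIP − Pplat)/V̇ = (24.0 − 12.1) / 1.1333 = 11.9/1.1333 = 10.5 cmH2O·s/L.
C = Vt/(Pplat − PEEP) = 550.0 / (12.1 − 4) = 550.0/8.1 = 67.901 mL/cmH2O.
τ = R × C = 10.5 × 0.0679 L/cmH2O = 0.713 s.
Fraction remaining at end-expiration = e^(−Te/τ) = e^(−1.23/0.713) = 0.1782 → 17.82%.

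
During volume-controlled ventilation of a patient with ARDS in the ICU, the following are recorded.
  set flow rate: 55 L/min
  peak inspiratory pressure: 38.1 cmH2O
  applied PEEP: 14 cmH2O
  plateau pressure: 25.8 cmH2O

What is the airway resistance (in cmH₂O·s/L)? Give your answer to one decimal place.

Flow: 55 L/min ÷ 60 = 0.9167 L/s.
Raw = (PIP − Pplat) / flow = (38.1 − 25.8) / 0.9167 = 12.3 / 0.9167 = 13.418 cmH2O·s/L.

13.4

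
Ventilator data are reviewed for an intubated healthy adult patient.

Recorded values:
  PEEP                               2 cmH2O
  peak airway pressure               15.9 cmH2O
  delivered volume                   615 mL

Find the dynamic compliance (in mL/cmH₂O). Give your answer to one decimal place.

Dynamic compliance = Vt / (PIP − PEEP) = 615 / (15.9 − 2) = 615 / 13.9 = 44.245 mL/cmH2O.

44.2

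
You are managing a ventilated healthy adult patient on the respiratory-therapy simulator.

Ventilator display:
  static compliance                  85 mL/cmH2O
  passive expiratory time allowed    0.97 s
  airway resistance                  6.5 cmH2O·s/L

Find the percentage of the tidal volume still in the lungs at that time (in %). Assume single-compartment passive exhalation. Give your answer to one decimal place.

τ = R × C = 6.5 × 85 mL/cmH2O = 6.5 × 0.085 L/cmH2O = 0.5525 s.
Passive exhalation: V(t)/V₀ = e^(−t/τ) = e^(−0.97/0.5525) = 0.1728.
Fraction remaining = 0.1728 → 17.28%.

17.3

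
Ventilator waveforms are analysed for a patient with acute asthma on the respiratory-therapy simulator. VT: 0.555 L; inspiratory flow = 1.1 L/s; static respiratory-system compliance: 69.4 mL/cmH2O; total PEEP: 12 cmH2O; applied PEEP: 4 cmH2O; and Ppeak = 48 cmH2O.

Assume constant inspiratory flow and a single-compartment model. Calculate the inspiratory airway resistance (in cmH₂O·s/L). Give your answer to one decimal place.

25.5

Total PEEP = 12 cmH2O (set 4 + intrinsic 8); this is the baseline alveolar pressure.
Equation of motion (constant flow): PIP = Vt/C + R·V̇ + PEEP.
R·V̇ = PIP − Vt/C − PEEP = 48 − 555/69.4 − 12 = 48 − 7.997 − 12 = 28.003 cmH2O.
R = 28.003 / 1.1 = 25.457 cmH2O·s/L.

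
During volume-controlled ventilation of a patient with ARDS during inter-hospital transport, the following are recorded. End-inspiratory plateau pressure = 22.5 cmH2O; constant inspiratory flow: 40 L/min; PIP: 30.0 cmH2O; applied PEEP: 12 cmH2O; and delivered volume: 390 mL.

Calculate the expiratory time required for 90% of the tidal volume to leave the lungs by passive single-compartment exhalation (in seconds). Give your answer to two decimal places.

Flow: 40 L/min ÷ 60 = 0.6667 L/s.
R = (PIP − Pplat)/V̇ = (30.0 − 22.5) / 0.6667 = 7.5/0.6667 = 11.249 cmH2O·s/L.
C = Vt/(Pplat − PEEP) = 390.0 / (22.5 − 12) = 390.0/10.5 = 37.143 mL/cmH2O.
τ = R × C = 11.249 × 0.03714 L/cmH2O = 0.4178 s.
t = −τ·ln(1 − 0.90) = −0.4178·ln(0.1) = 0.962 s.

0.96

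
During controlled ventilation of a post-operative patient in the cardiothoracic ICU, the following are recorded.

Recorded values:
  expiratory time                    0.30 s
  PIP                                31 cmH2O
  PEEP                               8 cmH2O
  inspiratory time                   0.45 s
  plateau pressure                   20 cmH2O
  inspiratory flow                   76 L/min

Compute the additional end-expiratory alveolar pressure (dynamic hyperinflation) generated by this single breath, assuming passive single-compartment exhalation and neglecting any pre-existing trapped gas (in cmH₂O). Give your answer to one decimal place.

5.8

Flow: 76 L/min ÷ 60 = 1.2667 L/s.
Vt = flow × Ti = 1.2667 L/s × 0.45 s × 1000 mL/L = 570.02 mL.
R = (PIP − Pplat)/V̇ = (31 − 20) / 1.2667 = 11.0/1.2667 = 8.684 cmH2O·s/L.
C = Vt/(Pplat − PEEP) = 570.02 / (20 − 8) = 570.02/12.0 = 47.502 mL/cmH2O.
τ = R × C = 8.684 × 0.0475 L/cmH2O = 0.4125 s.
Fraction remaining = e^(−Te/τ) = e^(−0.30/0.4125) = 0.4832; trapped volume = 570.02 × 0.4832 = 275.43 mL.
Additional alveolar pressure from trapping ≈ V_trapped / C = 275.43 / 47.502 = 5.798 cmH2O.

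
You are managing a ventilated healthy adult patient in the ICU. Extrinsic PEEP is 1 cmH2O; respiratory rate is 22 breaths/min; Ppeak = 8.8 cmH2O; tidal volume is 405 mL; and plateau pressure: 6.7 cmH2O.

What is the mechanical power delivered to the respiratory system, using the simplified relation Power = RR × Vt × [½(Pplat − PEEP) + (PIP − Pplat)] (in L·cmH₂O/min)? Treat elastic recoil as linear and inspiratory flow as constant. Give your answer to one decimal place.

Per-breath work = Vt × [½(Pplat−PEEP) + (PIP−Pplat)] = 0.405 × [0.5×5.7 + 2.1] = 0.405 × 4.95 = 2.005 L·cmH2O.
Power = 22 × 2.005 = 44.11 L·cmH2O/min.

44.1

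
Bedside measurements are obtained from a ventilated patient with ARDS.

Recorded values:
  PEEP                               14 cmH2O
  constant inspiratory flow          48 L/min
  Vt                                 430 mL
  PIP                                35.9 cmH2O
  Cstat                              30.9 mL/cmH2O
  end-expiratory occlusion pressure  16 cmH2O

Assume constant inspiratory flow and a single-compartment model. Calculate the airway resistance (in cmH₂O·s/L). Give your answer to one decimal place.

Flow: 48 L/min ÷ 60 = 0.8 L/s.
Total PEEP = 16 cmH2O (set 14 + intrinsic 2); this is the baseline alveolar pressure.
Equation of motion (constant flow): PIP = Vt/C + R·V̇ + PEEP.
R·V̇ = PIP − Vt/C − PEEP = 35.9 − 430/30.9 − 16 = 35.9 − 13.916 − 16 = 5.984 cmH2O.
R = 5.984 / 0.8 = 7.48 cmH2O·s/L.

7.5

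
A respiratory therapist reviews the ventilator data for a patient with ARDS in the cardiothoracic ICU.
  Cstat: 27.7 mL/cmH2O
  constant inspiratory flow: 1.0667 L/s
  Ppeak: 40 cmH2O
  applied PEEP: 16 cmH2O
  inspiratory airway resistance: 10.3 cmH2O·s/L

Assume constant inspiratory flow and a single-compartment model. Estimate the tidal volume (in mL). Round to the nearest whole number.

360

Equation of motion (constant flow): PIP = Vt/C + R·V̇ + PEEP.
Vt/C = PIP − R·V̇ − PEEP = 40 − 10.987 − 16 = 13.013 cmH2O.
Vt = C × 13.013 = 27.7 × 13.013 = 360.46 mL.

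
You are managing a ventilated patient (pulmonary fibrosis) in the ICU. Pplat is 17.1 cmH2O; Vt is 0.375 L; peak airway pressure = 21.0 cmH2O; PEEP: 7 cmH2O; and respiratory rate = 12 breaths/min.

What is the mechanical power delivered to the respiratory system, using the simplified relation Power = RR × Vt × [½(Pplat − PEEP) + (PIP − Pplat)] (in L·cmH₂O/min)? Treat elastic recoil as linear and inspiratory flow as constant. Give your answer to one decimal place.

Per-breath work = Vt × [½(Pplat−PEEP) + (PIP−Pplat)] = 0.375 × [0.5×10.1 + 3.9] = 0.375 × 8.95 = 3.356 L·cmH2O.
Power = 12 × 3.356 = 40.272 L·cmH2O/min.

40.3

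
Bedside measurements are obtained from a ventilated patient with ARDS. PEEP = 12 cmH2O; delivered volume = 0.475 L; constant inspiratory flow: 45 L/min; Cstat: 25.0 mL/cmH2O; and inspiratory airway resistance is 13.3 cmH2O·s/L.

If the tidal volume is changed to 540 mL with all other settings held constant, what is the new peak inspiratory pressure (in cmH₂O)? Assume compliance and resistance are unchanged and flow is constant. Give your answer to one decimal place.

Flow: 45 L/min ÷ 60 = 0.75 L/s.
PIP = Vt/C + R·V̇ + PEEP (constant-flow equation of motion).
Only the elastic term changes: ΔPIP = ΔVt / C = (540 − 475) / 25.0 = 2.6 cmH2O.
Original PIP = 475/25.0 + 13.3×0.75 + 12 = 40.975 cmH2O; new PIP = 40.975 + (2.6) = 43.575 cmH2O.

43.6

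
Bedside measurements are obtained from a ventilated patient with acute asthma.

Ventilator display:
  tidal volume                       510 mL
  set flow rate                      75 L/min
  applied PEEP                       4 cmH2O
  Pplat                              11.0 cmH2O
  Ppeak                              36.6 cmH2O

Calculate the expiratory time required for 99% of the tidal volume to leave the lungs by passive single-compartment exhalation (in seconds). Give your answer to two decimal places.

Flow: 75 L/min ÷ 60 = 1.25 L/s.
R = (PIP − Pplat)/V̇ = (36.6 − 11.0) / 1.25 = 25.6/1.25 = 20.48 cmH2O·s/L.
C = Vt/(Pplat − PEEP) = 510.0 / (11.0 − 4) = 510.0/7.0 = 72.857 mL/cmH2O.
τ = R × C = 20.48 × 0.07286 L/cmH2O = 1.492 s.
t = −τ·ln(1 − 0.99) = −1.492·ln(0.01) = 6.871 s.

6.87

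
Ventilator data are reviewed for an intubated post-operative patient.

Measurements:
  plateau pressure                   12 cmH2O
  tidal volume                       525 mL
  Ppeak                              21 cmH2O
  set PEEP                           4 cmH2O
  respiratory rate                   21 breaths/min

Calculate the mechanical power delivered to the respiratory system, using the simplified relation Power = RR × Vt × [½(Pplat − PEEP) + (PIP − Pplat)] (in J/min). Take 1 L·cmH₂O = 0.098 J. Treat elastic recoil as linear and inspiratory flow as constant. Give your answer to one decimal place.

Per-breath work = Vt × [½(Pplat−PEEP) + (PIP−Pplat)] = 0.525 × [0.5×8.0 + 9.0] = 0.525 × 13.0 = 6.825 L·cmH2O.
Power = 21 × 6.825 = 143.33 L·cmH2O/min.
× 0.098 J/(L·cmH2O) → 14.046 J/min.

14.0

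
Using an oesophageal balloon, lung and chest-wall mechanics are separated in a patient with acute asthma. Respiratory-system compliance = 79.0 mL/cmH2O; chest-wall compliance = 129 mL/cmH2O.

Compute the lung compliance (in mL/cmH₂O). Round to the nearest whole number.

204

1/CL = 1/Crs − 1/Ccw.
1/CL = 1/79.0 − 1/129 = 0.004906.
CL = 203.83 mL/cmH2O.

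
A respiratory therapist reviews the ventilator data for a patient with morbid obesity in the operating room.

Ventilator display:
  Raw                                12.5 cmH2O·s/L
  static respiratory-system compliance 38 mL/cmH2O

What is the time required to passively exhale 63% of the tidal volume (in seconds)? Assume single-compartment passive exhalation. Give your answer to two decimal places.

0.47

τ = R × C = 12.5 × 38 mL/cmH2O = 12.5 × 0.038 L/cmH2O = 0.475 s.
Exhaled fraction f = 1 − e^(−t/τ) → t = −τ·ln(1 − f) = −0.475·ln(0.37) = 0.4723 s.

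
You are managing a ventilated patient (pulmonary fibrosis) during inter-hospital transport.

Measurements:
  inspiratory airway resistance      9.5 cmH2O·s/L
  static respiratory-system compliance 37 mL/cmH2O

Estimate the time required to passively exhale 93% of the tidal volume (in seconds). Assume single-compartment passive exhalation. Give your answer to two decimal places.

0.93

τ = R × C = 9.5 × 37 mL/cmH2O = 9.5 × 0.037 L/cmH2O = 0.3515 s.
Exhaled fraction f = 1 − e^(−t/τ) → t = −τ·ln(1 − f) = −0.3515·ln(0.07) = 0.9347 s.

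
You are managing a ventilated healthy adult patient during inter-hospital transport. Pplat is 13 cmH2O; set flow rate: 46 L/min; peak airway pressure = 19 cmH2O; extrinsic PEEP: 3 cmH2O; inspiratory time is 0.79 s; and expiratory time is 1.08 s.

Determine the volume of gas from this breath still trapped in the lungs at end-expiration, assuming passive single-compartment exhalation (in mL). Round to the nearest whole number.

Flow: 46 L/min ÷ 60 = 0.7667 L/s.
Vt = flow × Ti = 0.7667 L/s × 0.79 s × 1000 mL/L = 605.69 mL.
R = (PIP − Pplat)/V̇ = (19 − 13) / 0.7667 = 6.0/0.7667 = 7.826 cmH2O·s/L.
C = Vt/(Pplat − PEEP) = 605.69 / (13 − 3) = 605.69/10.0 = 60.569 mL/cmH2O.
τ = R × C = 7.826 × 0.06057 L/cmH2O = 0.474 s.
Fraction remaining = e^(−Te/τ) = e^(−1.08/0.474) = 0.1024.
Trapped volume = 605.69 × 0.1024 = 62.023 mL.

62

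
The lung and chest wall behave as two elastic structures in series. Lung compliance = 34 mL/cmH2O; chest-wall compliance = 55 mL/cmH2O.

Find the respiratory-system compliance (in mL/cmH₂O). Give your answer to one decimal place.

Lung and chest wall are elastances in series: 1/Crs = 1/CL + 1/Ccw.
1/Crs = 1/34 + 1/55 = 0.04759.
Crs = 21.013 mL/cmH2O.

21.0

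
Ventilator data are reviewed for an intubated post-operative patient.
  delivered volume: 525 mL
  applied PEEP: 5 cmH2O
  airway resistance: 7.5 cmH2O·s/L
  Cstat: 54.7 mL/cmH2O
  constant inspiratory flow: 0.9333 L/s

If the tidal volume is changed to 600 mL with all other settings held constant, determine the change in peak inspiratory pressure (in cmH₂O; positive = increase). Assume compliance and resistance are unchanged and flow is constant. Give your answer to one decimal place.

1.4

PIP = Vt/C + R·V̇ + PEEP (constant-flow equation of motion).
Only the elastic term changes: ΔPIP = ΔVt / C = (600 − 525) / 54.7 = 1.371 cmH2O.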